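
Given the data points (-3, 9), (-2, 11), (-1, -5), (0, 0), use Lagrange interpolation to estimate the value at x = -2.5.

Lagrange interpolation formula:
P(x) = Σ yᵢ × Lᵢ(x)
where Lᵢ(x) = Π_{j≠i} (x - xⱼ)/(xᵢ - xⱼ)

L_0(-2.5) = (-2.5 - (-2))/(-3 - (-2)) × (-2.5 - (-1))/(-3 - (-1)) × (-2.5 - 0)/(-3 - 0) = 0.312500
L_1(-2.5) = (-2.5 - (-3))/(-2 - (-3)) × (-2.5 - (-1))/(-2 - (-1)) × (-2.5 - 0)/(-2 - 0) = 0.937500
L_2(-2.5) = (-2.5 - (-3))/(-1 - (-3)) × (-2.5 - (-2))/(-1 - (-2)) × (-2.5 - 0)/(-1 - 0) = -0.312500
L_3(-2.5) = (-2.5 - (-3))/(0 - (-3)) × (-2.5 - (-2))/(0 - (-2)) × (-2.5 - (-1))/(0 - (-1)) = 0.062500

P(-2.5) = 9×L_0(-2.5) + 11×L_1(-2.5) + (-5)×L_2(-2.5) + 0×L_3(-2.5)
P(-2.5) = 14.687500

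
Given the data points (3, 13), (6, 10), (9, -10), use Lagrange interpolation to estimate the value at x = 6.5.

Lagrange interpolation formula:
P(x) = Σ yᵢ × Lᵢ(x)
where Lᵢ(x) = Π_{j≠i} (x - xⱼ)/(xᵢ - xⱼ)

L_0(6.5) = (6.5 - 6)/(3 - 6) × (6.5 - 9)/(3 - 9) = -0.069444
L_1(6.5) = (6.5 - 3)/(6 - 3) × (6.5 - 9)/(6 - 9) = 0.972222
L_2(6.5) = (6.5 - 3)/(9 - 3) × (6.5 - 6)/(9 - 6) = 0.097222

P(6.5) = 13×L_0(6.5) + 10×L_1(6.5) + (-10)×L_2(6.5)
P(6.5) = 7.847222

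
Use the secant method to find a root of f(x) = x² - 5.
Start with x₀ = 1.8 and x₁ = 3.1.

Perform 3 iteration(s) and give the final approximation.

f(x) = x² - 5
x₀ = 1.8, x₁ = 3.1

Secant formula: x_{n+1} = x_n - f(x_n)(x_n - x_{n-1})/(f(x_n) - f(x_{n-1}))

Iteration 1:
  f(1.800000) = -1.760000
  f(3.100000) = 4.610000
  x_2 = 3.100000 - 4.610000×(3.100000 - 1.800000)/(4.610000 - (-1.760000))
       = 2.159184
Iteration 2:
  f(3.100000) = 4.610000
  f(2.159184) = -0.337926
  x_3 = 2.159184 - (-0.337926)×(2.159184 - 3.100000)/(-0.337926 - 4.610000)
       = 2.223438
Iteration 3:
  f(2.159184) = -0.337926
  f(2.223438) = -0.056323
  x_4 = 2.223438 - (-0.056323)×(2.223438 - 2.159184)/(-0.056323 - (-0.337926))
       = 2.236290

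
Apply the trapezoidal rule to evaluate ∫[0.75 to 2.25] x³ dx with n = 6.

f(x) = x³
a = 0.75, b = 2.25, n = 6
h = (b - a)/n = 0.250000

Trapezoidal rule: (h/2)[f(x₀) + 2f(x₁) + 2f(x₂) + ... + f(xₙ)]

x_0 = 0.7500, f(x_0) = 0.421875, coefficient = 1
x_1 = 1.0000, f(x_1) = 1.000000, coefficient = 2
x_2 = 1.2500, f(x_2) = 1.953125, coefficient = 2
x_3 = 1.5000, f(x_3) = 3.375000, coefficient = 2
x_4 = 1.7500, f(x_4) = 5.359375, coefficient = 2
x_5 = 2.0000, f(x_5) = 8.000000, coefficient = 2
x_6 = 2.2500, f(x_6) = 11.390625, coefficient = 1

I ≈ (0.250000/2) × 51.187500 = 6.398438
Exact value: 6.328125
Error: 0.070312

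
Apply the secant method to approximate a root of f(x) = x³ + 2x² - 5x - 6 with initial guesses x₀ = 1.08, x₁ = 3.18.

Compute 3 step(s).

f(x) = x³ + 2x² - 5x - 6
x₀ = 1.08, x₁ = 3.18

Secant formula: x_{n+1} = x_n - f(x_n)(x_n - x_{n-1})/(f(x_n) - f(x_{n-1}))

Iteration 1:
  f(1.080000) = -7.807488
  f(3.180000) = 30.482232
  x_2 = 3.180000 - 30.482232×(3.180000 - 1.080000)/(30.482232 - (-7.807488))
       = 1.508202
Iteration 2:
  f(3.180000) = 30.482232
  f(1.508202) = -5.560999
  x_3 = 1.508202 - (-5.560999)×(1.508202 - 3.180000)/(-5.560999 - 30.482232)
       = 1.766138
Iteration 3:
  f(1.508202) = -5.560999
  f(1.766138) = -3.083185
  x_4 = 1.766138 - (-3.083185)×(1.766138 - 1.508202)/(-3.083185 - (-5.560999))
       = 2.087093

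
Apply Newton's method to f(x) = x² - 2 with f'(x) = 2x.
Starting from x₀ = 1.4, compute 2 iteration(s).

f(x) = x² - 2
f'(x) = 2x
x₀ = 1.4

Newton-Raphson formula: x_{n+1} = x_n - f(x_n)/f'(x_n)

Iteration 1:
  f(1.400000) = -0.040000
  f'(1.400000) = 2.800000
  x_1 = 1.400000 - (-0.040000)/2.800000 = 1.414286
Iteration 2:
  f(1.414286) = 0.000204
  f'(1.414286) = 2.828571
  x_2 = 1.414286 - 0.000204/2.828571 = 1.414214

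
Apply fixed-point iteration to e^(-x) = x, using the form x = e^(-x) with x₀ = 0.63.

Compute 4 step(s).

Equation: e^(-x) = x
Fixed-point form: x = e^(-x)
x₀ = 0.63

x_1 = g(0.630000) = 0.532592
x_2 = g(0.532592) = 0.587081
x_3 = g(0.587081) = 0.555948
x_4 = g(0.555948) = 0.573529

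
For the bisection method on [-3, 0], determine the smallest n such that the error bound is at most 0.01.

We need (b-a)/2^n ≤ 0.01
(0 - (-3))/2^n ≤ 0.01
3/2^n ≤ 0.01
2^n ≥ 300
n ≥ log₂(300) = 8.23
n ≥ 9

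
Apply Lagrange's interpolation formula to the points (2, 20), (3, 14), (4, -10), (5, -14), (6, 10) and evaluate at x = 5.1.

Lagrange interpolation formula:
P(x) = Σ yᵢ × Lᵢ(x)
where Lᵢ(x) = Π_{j≠i} (x - xⱼ)/(xᵢ - xⱼ)

L_0(5.1) = (5.1 - 3)/(2 - 3) × (5.1 - 4)/(2 - 4) × (5.1 - 5)/(2 - 5) × (5.1 - 6)/(2 - 6) = -0.008662
L_1(5.1) = (5.1 - 2)/(3 - 2) × (5.1 - 4)/(3 - 4) × (5.1 - 5)/(3 - 5) × (5.1 - 6)/(3 - 6) = 0.051150
L_2(5.1) = (5.1 - 2)/(4 - 2) × (5.1 - 3)/(4 - 3) × (5.1 - 5)/(4 - 5) × (5.1 - 6)/(4 - 6) = -0.146475
L_3(5.1) = (5.1 - 2)/(5 - 2) × (5.1 - 3)/(5 - 3) × (5.1 - 4)/(5 - 4) × (5.1 - 6)/(5 - 6) = 1.074150
L_4(5.1) = (5.1 - 2)/(6 - 2) × (5.1 - 3)/(6 - 3) × (5.1 - 4)/(6 - 4) × (5.1 - 5)/(6 - 5) = 0.029837

P(5.1) = 20×L_0(5.1) + 14×L_1(5.1) + (-10)×L_2(5.1) + (-14)×L_3(5.1) + 10×L_4(5.1)
P(5.1) = -12.732125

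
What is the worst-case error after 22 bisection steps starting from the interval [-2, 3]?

Bisection error bound: |error| ≤ (b-a)/2^n
|error| ≤ (3 - (-2))/2^22 = 5/2^22
|error| ≤ 0.0000011921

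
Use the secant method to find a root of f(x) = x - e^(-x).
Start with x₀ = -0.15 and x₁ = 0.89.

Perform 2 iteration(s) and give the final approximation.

f(x) = x - e^(-x)
x₀ = -0.15, x₁ = 0.89

Secant formula: x_{n+1} = x_n - f(x_n)(x_n - x_{n-1})/(f(x_n) - f(x_{n-1}))

Iteration 1:
  f(-0.150000) = -1.311834
  f(0.890000) = 0.479344
  x_2 = 0.890000 - 0.479344×(0.890000 - (-0.150000))/(0.479344 - (-1.311834))
       = 0.611682
Iteration 2:
  f(0.890000) = 0.479344
  f(0.611682) = 0.069244
  x_3 = 0.611682 - 0.069244×(0.611682 - 0.890000)/(0.069244 - 0.479344)
       = 0.564689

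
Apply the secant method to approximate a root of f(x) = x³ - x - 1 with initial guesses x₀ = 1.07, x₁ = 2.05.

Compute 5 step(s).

f(x) = x³ - x - 1
x₀ = 1.07, x₁ = 2.05

Secant formula: x_{n+1} = x_n - f(x_n)(x_n - x_{n-1})/(f(x_n) - f(x_{n-1}))

Iteration 1:
  f(1.070000) = -0.844957
  f(2.050000) = 5.565125
  x_2 = 2.050000 - 5.565125×(2.050000 - 1.070000)/(5.565125 - (-0.844957))
       = 1.199181
Iteration 2:
  f(2.050000) = 5.565125
  f(1.199181) = -0.474718
  x_3 = 1.199181 - (-0.474718)×(1.199181 - 2.050000)/(-0.474718 - 5.565125)
       = 1.266053
Iteration 3:
  f(1.199181) = -0.474718
  f(1.266053) = -0.236709
  x_4 = 1.266053 - (-0.236709)×(1.266053 - 1.199181)/(-0.236709 - (-0.474718))
       = 1.332560
Iteration 4:
  f(1.266053) = -0.236709
  f(1.332560) = 0.033689
  x_5 = 1.332560 - 0.033689×(1.332560 - 1.266053)/(0.033689 - (-0.236709))
       = 1.324274
Iteration 5:
  f(1.332560) = 0.033689
  f(1.324274) = -0.001893
  x_6 = 1.324274 - (-0.001893)×(1.324274 - 1.332560)/(-0.001893 - 0.033689)
       = 1.324715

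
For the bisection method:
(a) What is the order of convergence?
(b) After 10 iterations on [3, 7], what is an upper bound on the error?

(a) Bisection has linear (order 1) convergence; the error is halved each step.

(b) Error bound = (b-a)/2^n = (7 - 3)/2^{10}
    = 4/2^{10}

(a) 1 (linear); (b) error ≤ 3.91e-03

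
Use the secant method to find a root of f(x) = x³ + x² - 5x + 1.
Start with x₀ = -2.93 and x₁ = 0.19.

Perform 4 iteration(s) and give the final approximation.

f(x) = x³ + x² - 5x + 1
x₀ = -2.93, x₁ = 0.19

Secant formula: x_{n+1} = x_n - f(x_n)(x_n - x_{n-1})/(f(x_n) - f(x_{n-1}))

Iteration 1:
  f(-2.930000) = -0.918857
  f(0.190000) = 0.092959
  x_2 = 0.190000 - 0.092959×(0.190000 - (-2.930000))/(0.092959 - (-0.918857))
       = -0.096645
Iteration 2:
  f(0.190000) = 0.092959
  f(-0.096645) = 1.491663
  x_3 = -0.096645 - 1.491663×(-0.096645 - 0.190000)/(1.491663 - 0.092959)
       = 0.209051
Iteration 3:
  f(-0.096645) = 1.491663
  f(0.209051) = 0.007585
  x_4 = 0.209051 - 0.007585×(0.209051 - (-0.096645))/(0.007585 - 1.491663)
       = 0.210613
Iteration 4:
  f(0.209051) = 0.007585
  f(0.210613) = 0.000635
  x_5 = 0.210613 - 0.000635×(0.210613 - 0.209051)/(0.000635 - 0.007585)
       = 0.210756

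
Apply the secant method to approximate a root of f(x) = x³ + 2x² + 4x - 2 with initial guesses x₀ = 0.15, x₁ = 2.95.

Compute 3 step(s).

f(x) = x³ + 2x² + 4x - 2
x₀ = 0.15, x₁ = 2.95

Secant formula: x_{n+1} = x_n - f(x_n)(x_n - x_{n-1})/(f(x_n) - f(x_{n-1}))

Iteration 1:
  f(0.150000) = -1.351625
  f(2.950000) = 52.877375
  x_2 = 2.950000 - 52.877375×(2.950000 - 0.150000)/(52.877375 - (-1.351625))
       = 0.219788
Iteration 2:
  f(2.950000) = 52.877375
  f(0.219788) = -1.013616
  x_3 = 0.219788 - (-1.013616)×(0.219788 - 2.950000)/(-1.013616 - 52.877375)
       = 0.271140
Iteration 3:
  f(0.219788) = -1.013616
  f(0.271140) = -0.748474
  x_4 = 0.271140 - (-0.748474)×(0.271140 - 0.219788)/(-0.748474 - (-1.013616))
       = 0.416101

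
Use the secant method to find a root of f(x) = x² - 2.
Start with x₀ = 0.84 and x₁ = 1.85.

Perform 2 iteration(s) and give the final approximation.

f(x) = x² - 2
x₀ = 0.84, x₁ = 1.85

Secant formula: x_{n+1} = x_n - f(x_n)(x_n - x_{n-1})/(f(x_n) - f(x_{n-1}))

Iteration 1:
  f(0.840000) = -1.294400
  f(1.850000) = 1.422500
  x_2 = 1.850000 - 1.422500×(1.850000 - 0.840000)/(1.422500 - (-1.294400))
       = 1.321190
Iteration 2:
  f(1.850000) = 1.422500
  f(1.321190) = -0.254458
  x_3 = 1.321190 - (-0.254458)×(1.321190 - 1.850000)/(-0.254458 - 1.422500)
       = 1.401430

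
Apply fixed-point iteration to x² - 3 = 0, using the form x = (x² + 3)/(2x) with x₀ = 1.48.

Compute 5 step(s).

Equation: x² - 3 = 0
Fixed-point form: x = (x² + 3)/(2x)
x₀ = 1.48

x_1 = g(1.480000) = 1.753514
x_2 = g(1.753514) = 1.732182
x_3 = g(1.732182) = 1.732051
x_4 = g(1.732051) = 1.732051
x_5 = g(1.732051) = 1.732051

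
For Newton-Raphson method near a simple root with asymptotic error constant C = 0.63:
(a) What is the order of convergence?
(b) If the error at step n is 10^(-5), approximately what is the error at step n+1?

(a) Newton-Raphson has quadratic (order 2) convergence near simple roots.
    This means |e_{n+1}| ≈ C|e_n|².

(b) With |e_n| = 10^(-5) and C = 0.63:
    |e_{n+1}| ≈ 0.63 × (10^(-5))² = 0.63 × 10^(-10)

(a) 2 (quadratic); (b) |e_{n+1}| ≈ 6.300e-11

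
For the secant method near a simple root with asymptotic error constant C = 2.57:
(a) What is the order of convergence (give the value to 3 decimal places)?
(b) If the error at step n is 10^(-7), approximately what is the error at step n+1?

(a) Secant method has superlinear convergence with order φ = (1+√5)/2 ≈ 1.618.
    This means |e_{n+1}| ≈ C|e_n|^1.618.

(b) With |e_n| = 10^(-7) and C = 2.57:
    |e_{n+1}| ≈ 2.57 × (10^(-7))^1.618 = 2.57 × 10^(-11.33)

(a) ≈ 1.618 (golden ratio); (b) |e_{n+1}| ≈ 1.213e-11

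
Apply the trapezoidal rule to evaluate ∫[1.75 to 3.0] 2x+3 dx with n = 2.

f(x) = 2x+3
a = 1.75, b = 3.0, n = 2
h = (b - a)/n = 0.625000

Trapezoidal rule: (h/2)[f(x₀) + 2f(x₁) + 2f(x₂) + ... + f(xₙ)]

x_0 = 1.7500, f(x_0) = 6.500000, coefficient = 1
x_1 = 2.3750, f(x_1) = 7.750000, coefficient = 2
x_2 = 3.0000, f(x_2) = 9.000000, coefficient = 1

I ≈ (0.625000/2) × 31.000000 = 9.687500
Exact value: 9.687500
Error: 0.000000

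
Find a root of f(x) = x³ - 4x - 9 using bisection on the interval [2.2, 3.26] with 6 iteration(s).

f(x) = x³ - 4x - 9
Initial interval: [2.2, 3.26]

Iteration 1:
  c_1 = (2.200000 + 3.260000)/2 = 2.730000
  f(c_1) = f(2.730000) = 0.426417
  f(a) × f(c) < 0, new interval: [2.200000, 2.730000]
Iteration 2:
  c_2 = (2.200000 + 2.730000)/2 = 2.465000
  f(c_2) = f(2.465000) = -3.882105
  f(a) × f(c) ≥ 0, new interval: [2.465000, 2.730000]
Iteration 3:
  c_3 = (2.465000 + 2.730000)/2 = 2.597500
  f(c_3) = f(2.597500) = -1.864651
  f(a) × f(c) ≥ 0, new interval: [2.597500, 2.730000]
Iteration 4:
  c_4 = (2.597500 + 2.730000)/2 = 2.663750
  f(c_4) = f(2.663750) = -0.754191
  f(a) × f(c) ≥ 0, new interval: [2.663750, 2.730000]
Iteration 5:
  c_5 = (2.663750 + 2.730000)/2 = 2.696875
  f(c_5) = f(2.696875) = -0.172765
  f(a) × f(c) ≥ 0, new interval: [2.696875, 2.730000]
Iteration 6:
  c_6 = (2.696875 + 2.730000)/2 = 2.713438
  f(c_6) = f(2.713438) = 0.124593
  f(a) × f(c) < 0, new interval: [2.696875, 2.713438]

After 6 iteration(s), the approximation is c_6 = 2.713438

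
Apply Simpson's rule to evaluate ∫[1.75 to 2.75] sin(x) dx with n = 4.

f(x) = sin(x)
a = 1.75, b = 2.75, n = 4
h = (b - a)/n = 0.250000

Simpson's rule: (h/3)[f(x₀) + 4f(x₁) + 2f(x₂) + ... + f(xₙ)]

x_0 = 1.7500, f(x_0) = 0.983986, coefficient = 1
x_1 = 2.0000, f(x_1) = 0.909297, coefficient = 4
x_2 = 2.2500, f(x_2) = 0.778073, coefficient = 2
x_3 = 2.5000, f(x_3) = 0.598472, coefficient = 4
x_4 = 2.7500, f(x_4) = 0.381661, coefficient = 1

I ≈ (0.250000/3) × 8.952872 = 0.746073
Exact value: 0.746056
Error: 0.000016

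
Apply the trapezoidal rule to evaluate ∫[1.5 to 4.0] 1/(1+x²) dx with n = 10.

f(x) = 1/(1+x²)
a = 1.5, b = 4.0, n = 10
h = (b - a)/n = 0.250000

Trapezoidal rule: (h/2)[f(x₀) + 2f(x₁) + 2f(x₂) + ... + f(xₙ)]

x_0 = 1.5000, f(x_0) = 0.307692, coefficient = 1
x_1 = 1.7500, f(x_1) = 0.246154, coefficient = 2
x_2 = 2.0000, f(x_2) = 0.200000, coefficient = 2
x_3 = 2.2500, f(x_3) = 0.164948, coefficient = 2
x_4 = 2.5000, f(x_4) = 0.137931, coefficient = 2
x_5 = 2.7500, f(x_5) = 0.116788, coefficient = 2
x_6 = 3.0000, f(x_6) = 0.100000, coefficient = 2
x_7 = 3.2500, f(x_7) = 0.086486, coefficient = 2
x_8 = 3.5000, f(x_8) = 0.075472, coefficient = 2
x_9 = 3.7500, f(x_9) = 0.066390, coefficient = 2
x_10 = 4.0000, f(x_10) = 0.058824, coefficient = 1

I ≈ (0.250000/2) × 2.754856 = 0.344357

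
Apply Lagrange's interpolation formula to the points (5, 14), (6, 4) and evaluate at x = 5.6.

Lagrange interpolation formula:
P(x) = Σ yᵢ × Lᵢ(x)
where Lᵢ(x) = Π_{j≠i} (x - xⱼ)/(xᵢ - xⱼ)

L_0(5.6) = (5.6 - 6)/(5 - 6) = 0.400000
L_1(5.6) = (5.6 - 5)/(6 - 5) = 0.600000

P(5.6) = 14×L_0(5.6) + 4×L_1(5.6)
P(5.6) = 8.000000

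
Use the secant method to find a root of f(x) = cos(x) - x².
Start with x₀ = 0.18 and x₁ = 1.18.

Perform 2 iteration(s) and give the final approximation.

f(x) = cos(x) - x²
x₀ = 0.18, x₁ = 1.18

Secant formula: x_{n+1} = x_n - f(x_n)(x_n - x_{n-1})/(f(x_n) - f(x_{n-1}))

Iteration 1:
  f(0.180000) = 0.951444
  f(1.180000) = -1.011475
  x_2 = 1.180000 - (-1.011475)×(1.180000 - 0.180000)/(-1.011475 - 0.951444)
       = 0.664709
Iteration 2:
  f(1.180000) = -1.011475
  f(0.664709) = 0.345259
  x_3 = 0.664709 - 0.345259×(0.664709 - 1.180000)/(0.345259 - (-1.011475))
       = 0.795839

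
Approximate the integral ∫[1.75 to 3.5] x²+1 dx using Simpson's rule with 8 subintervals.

f(x) = x²+1
a = 1.75, b = 3.5, n = 8
h = (b - a)/n = 0.218750

Simpson's rule: (h/3)[f(x₀) + 4f(x₁) + 2f(x₂) + ... + f(xₙ)]

x_0 = 1.7500, f(x_0) = 4.062500, coefficient = 1
x_1 = 1.9688, f(x_1) = 4.875977, coefficient = 4
x_2 = 2.1875, f(x_2) = 5.785156, coefficient = 2
x_3 = 2.4062, f(x_3) = 6.790039, coefficient = 4
x_4 = 2.6250, f(x_4) = 7.890625, coefficient = 2
x_5 = 2.8438, f(x_5) = 9.086914, coefficient = 4
x_6 = 3.0625, f(x_6) = 10.378906, coefficient = 2
x_7 = 3.2812, f(x_7) = 11.766602, coefficient = 4
x_8 = 3.5000, f(x_8) = 13.250000, coefficient = 1

I ≈ (0.218750/3) × 195.500000 = 14.255208
Exact value: 14.255208
Error: 0.000000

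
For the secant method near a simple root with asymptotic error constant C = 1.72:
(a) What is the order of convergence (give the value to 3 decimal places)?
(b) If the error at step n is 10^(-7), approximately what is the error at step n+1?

(a) Secant method has superlinear convergence with order φ = (1+√5)/2 ≈ 1.618.
    This means |e_{n+1}| ≈ C|e_n|^1.618.

(b) With |e_n| = 10^(-7) and C = 1.72:
    |e_{n+1}| ≈ 1.72 × (10^(-7))^1.618 = 1.72 × 10^(-11.33)

(a) ≈ 1.618 (golden ratio); (b) |e_{n+1}| ≈ 8.115e-12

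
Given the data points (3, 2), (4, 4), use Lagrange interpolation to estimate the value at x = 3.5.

Lagrange interpolation formula:
P(x) = Σ yᵢ × Lᵢ(x)
where Lᵢ(x) = Π_{j≠i} (x - xⱼ)/(xᵢ - xⱼ)

L_0(3.5) = (3.5 - 4)/(3 - 4) = 0.500000
L_1(3.5) = (3.5 - 3)/(4 - 3) = 0.500000

P(3.5) = 2×L_0(3.5) + 4×L_1(3.5)
P(3.5) = 3.000000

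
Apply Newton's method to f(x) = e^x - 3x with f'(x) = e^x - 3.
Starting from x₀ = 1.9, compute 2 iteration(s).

f(x) = e^x - 3x
f'(x) = e^x - 3
x₀ = 1.9

Newton-Raphson formula: x_{n+1} = x_n - f(x_n)/f'(x_n)

Iteration 1:
  f(1.900000) = 0.985894
  f'(1.900000) = 3.685894
  x_1 = 1.900000 - 0.985894/3.685894 = 1.632522
Iteration 2:
  f(1.632522) = 0.219198
  f'(1.632522) = 2.116765
  x_2 = 1.632522 - 0.219198/2.116765 = 1.528969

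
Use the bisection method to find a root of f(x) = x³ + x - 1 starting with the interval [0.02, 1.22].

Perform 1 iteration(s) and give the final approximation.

f(x) = x³ + x - 1
Initial interval: [0.02, 1.22]

Iteration 1:
  c_1 = (0.020000 + 1.220000)/2 = 0.620000
  f(c_1) = f(0.620000) = -0.141672
  f(a) × f(c) ≥ 0, new interval: [0.620000, 1.220000]

After 1 iteration(s), the approximation is c_1 = 0.620000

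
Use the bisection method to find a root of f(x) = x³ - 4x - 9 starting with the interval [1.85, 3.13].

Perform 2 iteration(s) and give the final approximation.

f(x) = x³ - 4x - 9
Initial interval: [1.85, 3.13]

Iteration 1:
  c_1 = (1.850000 + 3.130000)/2 = 2.490000
  f(c_1) = f(2.490000) = -3.521751
  f(a) × f(c) ≥ 0, new interval: [2.490000, 3.130000]
Iteration 2:
  c_2 = (2.490000 + 3.130000)/2 = 2.810000
  f(c_2) = f(2.810000) = 1.948041
  f(a) × f(c) < 0, new interval: [2.490000, 2.810000]

After 2 iteration(s), the approximation is c_2 = 2.810000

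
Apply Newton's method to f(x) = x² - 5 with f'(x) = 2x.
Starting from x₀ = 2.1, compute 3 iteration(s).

f(x) = x² - 5
f'(x) = 2x
x₀ = 2.1

Newton-Raphson formula: x_{n+1} = x_n - f(x_n)/f'(x_n)

Iteration 1:
  f(2.100000) = -0.590000
  f'(2.100000) = 4.200000
  x_1 = 2.100000 - (-0.590000)/4.200000 = 2.240476
Iteration 2:
  f(2.240476) = 0.019734
  f'(2.240476) = 4.480952
  x_2 = 2.240476 - 0.019734/4.480952 = 2.236072
Iteration 3:
  f(2.236072) = 0.000019
  f'(2.236072) = 4.472145
  x_3 = 2.236072 - 0.000019/4.472145 = 2.236068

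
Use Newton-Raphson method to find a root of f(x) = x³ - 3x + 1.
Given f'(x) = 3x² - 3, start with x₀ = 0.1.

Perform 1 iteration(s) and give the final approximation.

f(x) = x³ - 3x + 1
f'(x) = 3x² - 3
x₀ = 0.1

Newton-Raphson formula: x_{n+1} = x_n - f(x_n)/f'(x_n)

Iteration 1:
  f(0.100000) = 0.701000
  f'(0.100000) = -2.970000
  x_1 = 0.100000 - 0.701000/(-2.970000) = 0.336027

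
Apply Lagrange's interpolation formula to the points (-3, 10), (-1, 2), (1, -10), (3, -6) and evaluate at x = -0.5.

Lagrange interpolation formula:
P(x) = Σ yᵢ × Lᵢ(x)
where Lᵢ(x) = Π_{j≠i} (x - xⱼ)/(xᵢ - xⱼ)

L_0(-0.5) = (-0.5 - (-1))/(-3 - (-1)) × (-0.5 - 1)/(-3 - 1) × (-0.5 - 3)/(-3 - 3) = -0.054688
L_1(-0.5) = (-0.5 - (-3))/(-1 - (-3)) × (-0.5 - 1)/(-1 - 1) × (-0.5 - 3)/(-1 - 3) = 0.820312
L_2(-0.5) = (-0.5 - (-3))/(1 - (-3)) × (-0.5 - (-1))/(1 - (-1)) × (-0.5 - 3)/(1 - 3) = 0.273438
L_3(-0.5) = (-0.5 - (-3))/(3 - (-3)) × (-0.5 - (-1))/(3 - (-1)) × (-0.5 - 1)/(3 - 1) = -0.039062

P(-0.5) = 10×L_0(-0.5) + 2×L_1(-0.5) + (-10)×L_2(-0.5) + (-6)×L_3(-0.5)
P(-0.5) = -1.406250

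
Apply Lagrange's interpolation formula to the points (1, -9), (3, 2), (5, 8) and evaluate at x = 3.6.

Lagrange interpolation formula:
P(x) = Σ yᵢ × Lᵢ(x)
where Lᵢ(x) = Π_{j≠i} (x - xⱼ)/(xᵢ - xⱼ)

L_0(3.6) = (3.6 - 3)/(1 - 3) × (3.6 - 5)/(1 - 5) = -0.105000
L_1(3.6) = (3.6 - 1)/(3 - 1) × (3.6 - 5)/(3 - 5) = 0.910000
L_2(3.6) = (3.6 - 1)/(5 - 1) × (3.6 - 3)/(5 - 3) = 0.195000

P(3.6) = (-9)×L_0(3.6) + 2×L_1(3.6) + 8×L_2(3.6)
P(3.6) = 4.325000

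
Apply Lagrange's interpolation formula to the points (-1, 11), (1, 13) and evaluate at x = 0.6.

Lagrange interpolation formula:
P(x) = Σ yᵢ × Lᵢ(x)
where Lᵢ(x) = Π_{j≠i} (x - xⱼ)/(xᵢ - xⱼ)

L_0(0.6) = (0.6 - 1)/(-1 - 1) = 0.200000
L_1(0.6) = (0.6 - (-1))/(1 - (-1)) = 0.800000

P(0.6) = 11×L_0(0.6) + 13×L_1(0.6)
P(0.6) = 12.600000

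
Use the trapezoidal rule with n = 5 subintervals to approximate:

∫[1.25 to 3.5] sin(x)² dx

f(x) = sin(x)²
a = 1.25, b = 3.5, n = 5
h = (b - a)/n = 0.450000

Trapezoidal rule: (h/2)[f(x₀) + 2f(x₁) + 2f(x₂) + ... + f(xₙ)]

x_0 = 1.2500, f(x_0) = 0.900572, coefficient = 1
x_1 = 1.7000, f(x_1) = 0.983399, coefficient = 2
x_2 = 2.1500, f(x_2) = 0.700400, coefficient = 2
x_3 = 2.6000, f(x_3) = 0.265742, coefficient = 2
x_4 = 3.0500, f(x_4) = 0.008366, coefficient = 2
x_5 = 3.5000, f(x_5) = 0.123049, coefficient = 1

I ≈ (0.450000/2) × 4.939433 = 1.111372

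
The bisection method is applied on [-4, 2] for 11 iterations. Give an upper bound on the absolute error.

Bisection error bound: |error| ≤ (b-a)/2^n
|error| ≤ (2 - (-4))/2^11 = 6/2^11
|error| ≤ 0.0029296875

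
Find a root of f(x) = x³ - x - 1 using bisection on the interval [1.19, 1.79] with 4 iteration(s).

f(x) = x³ - x - 1
Initial interval: [1.19, 1.79]

Iteration 1:
  c_1 = (1.190000 + 1.790000)/2 = 1.490000
  f(c_1) = f(1.490000) = 0.817949
  f(a) × f(c) < 0, new interval: [1.190000, 1.490000]
Iteration 2:
  c_2 = (1.190000 + 1.490000)/2 = 1.340000
  f(c_2) = f(1.340000) = 0.066104
  f(a) × f(c) < 0, new interval: [1.190000, 1.340000]
Iteration 3:
  c_3 = (1.190000 + 1.340000)/2 = 1.265000
  f(c_3) = f(1.265000) = -0.240715
  f(a) × f(c) ≥ 0, new interval: [1.265000, 1.340000]
Iteration 4:
  c_4 = (1.265000 + 1.340000)/2 = 1.302500
  f(c_4) = f(1.302500) = -0.092801
  f(a) × f(c) ≥ 0, new interval: [1.302500, 1.340000]

After 4 iteration(s), the approximation is c_4 = 1.302500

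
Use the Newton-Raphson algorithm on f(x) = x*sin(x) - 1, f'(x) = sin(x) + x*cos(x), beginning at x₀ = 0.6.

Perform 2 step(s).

f(x) = x*sin(x) - 1
f'(x) = sin(x) + x*cos(x)
x₀ = 0.6

Newton-Raphson formula: x_{n+1} = x_n - f(x_n)/f'(x_n)

Iteration 1:
  f(0.600000) = -0.661215
  f'(0.600000) = 1.059844
  x_1 = 0.600000 - (-0.661215)/1.059844 = 1.223879
Iteration 2:
  f(1.223879) = 0.150967
  f'(1.223879) = 1.356545
  x_2 = 1.223879 - 0.150967/1.356545 = 1.112591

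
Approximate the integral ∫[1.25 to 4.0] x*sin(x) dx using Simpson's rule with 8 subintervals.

f(x) = x*sin(x)
a = 1.25, b = 4.0, n = 8
h = (b - a)/n = 0.343750

Simpson's rule: (h/3)[f(x₀) + 4f(x₁) + 2f(x₂) + ... + f(xₙ)]

x_0 = 1.2500, f(x_0) = 1.186231, coefficient = 1
x_1 = 1.5938, f(x_1) = 1.593330, coefficient = 4
x_2 = 1.9375, f(x_2) = 1.808684, coefficient = 2
x_3 = 2.2812, f(x_3) = 1.729338, coefficient = 4
x_4 = 2.6250, f(x_4) = 1.296541, coefficient = 2
x_5 = 2.9688, f(x_5) = 0.510576, coefficient = 4
x_6 = 3.3125, f(x_6) = -0.563379, coefficient = 2
x_7 = 3.6562, f(x_7) = -1.799740, coefficient = 4
x_8 = 4.0000, f(x_8) = -3.027210, coefficient = 1

I ≈ (0.343750/3) × 11.376728 = 1.303583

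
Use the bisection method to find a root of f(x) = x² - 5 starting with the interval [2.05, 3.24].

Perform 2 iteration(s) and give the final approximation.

f(x) = x² - 5
Initial interval: [2.05, 3.24]

Iteration 1:
  c_1 = (2.050000 + 3.240000)/2 = 2.645000
  f(c_1) = f(2.645000) = 1.996025
  f(a) × f(c) < 0, new interval: [2.050000, 2.645000]
Iteration 2:
  c_2 = (2.050000 + 2.645000)/2 = 2.347500
  f(c_2) = f(2.347500) = 0.510756
  f(a) × f(c) < 0, new interval: [2.050000, 2.347500]

After 2 iteration(s), the approximation is c_2 = 2.347500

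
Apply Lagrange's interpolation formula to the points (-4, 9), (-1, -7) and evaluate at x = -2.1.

Lagrange interpolation formula:
P(x) = Σ yᵢ × Lᵢ(x)
where Lᵢ(x) = Π_{j≠i} (x - xⱼ)/(xᵢ - xⱼ)

L_0(-2.1) = (-2.1 - (-1))/(-4 - (-1)) = 0.366667
L_1(-2.1) = (-2.1 - (-4))/(-1 - (-4)) = 0.633333

P(-2.1) = 9×L_0(-2.1) + (-7)×L_1(-2.1)
P(-2.1) = -1.133333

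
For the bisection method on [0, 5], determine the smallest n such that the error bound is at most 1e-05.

We need (b-a)/2^n ≤ 1e-05
(5 - 0)/2^n ≤ 1e-05
5/2^n ≤ 1e-05
2^n ≥ 500000
n ≥ log₂(500000) = 18.93
n ≥ 19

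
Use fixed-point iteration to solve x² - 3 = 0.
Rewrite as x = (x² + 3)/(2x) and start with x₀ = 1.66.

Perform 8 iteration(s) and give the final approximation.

Equation: x² - 3 = 0
Fixed-point form: x = (x² + 3)/(2x)
x₀ = 1.66

x_1 = g(1.660000) = 1.733614
x_2 = g(1.733614) = 1.732052
x_3 = g(1.732052) = 1.732051
x_4 = g(1.732051) = 1.732051
x_5 = g(1.732051) = 1.732051
x_6 = g(1.732051) = 1.732051
x_7 = g(1.732051) = 1.732051
x_8 = g(1.732051) = 1.732051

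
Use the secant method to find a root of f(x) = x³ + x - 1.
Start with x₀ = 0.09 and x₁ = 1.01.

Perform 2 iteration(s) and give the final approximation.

f(x) = x³ + x - 1
x₀ = 0.09, x₁ = 1.01

Secant formula: x_{n+1} = x_n - f(x_n)(x_n - x_{n-1})/(f(x_n) - f(x_{n-1}))

Iteration 1:
  f(0.090000) = -0.909271
  f(1.010000) = 1.040301
  x_2 = 1.010000 - 1.040301×(1.010000 - 0.090000)/(1.040301 - (-0.909271))
       = 0.519084
Iteration 2:
  f(1.010000) = 1.040301
  f(0.519084) = -0.341051
  x_3 = 0.519084 - (-0.341051)×(0.519084 - 1.010000)/(-0.341051 - 1.040301)
       = 0.640289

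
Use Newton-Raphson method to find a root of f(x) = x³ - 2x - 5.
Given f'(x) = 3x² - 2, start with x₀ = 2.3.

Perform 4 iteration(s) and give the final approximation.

f(x) = x³ - 2x - 5
f'(x) = 3x² - 2
x₀ = 2.3

Newton-Raphson formula: x_{n+1} = x_n - f(x_n)/f'(x_n)

Iteration 1:
  f(2.300000) = 2.567000
  f'(2.300000) = 13.870000
  x_1 = 2.300000 - 2.567000/13.870000 = 2.114924
Iteration 2:
  f(2.114924) = 0.230006
  f'(2.114924) = 11.418714
  x_2 = 2.114924 - 0.230006/11.418714 = 2.094781
Iteration 3:
  f(2.094781) = 0.002566
  f'(2.094781) = 11.164327
  x_3 = 2.094781 - 0.002566/11.164327 = 2.094552
Iteration 4:
  f(2.094552) = 0.000000
  f'(2.094552) = 11.161438
  x_4 = 2.094552 - 0.000000/11.161438 = 2.094551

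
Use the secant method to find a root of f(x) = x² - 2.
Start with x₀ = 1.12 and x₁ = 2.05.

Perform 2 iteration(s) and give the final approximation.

f(x) = x² - 2
x₀ = 1.12, x₁ = 2.05

Secant formula: x_{n+1} = x_n - f(x_n)(x_n - x_{n-1})/(f(x_n) - f(x_{n-1}))

Iteration 1:
  f(1.120000) = -0.745600
  f(2.050000) = 2.202500
  x_2 = 2.050000 - 2.202500×(2.050000 - 1.120000)/(2.202500 - (-0.745600))
       = 1.355205
Iteration 2:
  f(2.050000) = 2.202500
  f(1.355205) = -0.163419
  x_3 = 1.355205 - (-0.163419)×(1.355205 - 2.050000)/(-0.163419 - 2.202500)
       = 1.403196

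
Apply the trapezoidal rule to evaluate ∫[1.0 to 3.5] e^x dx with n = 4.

f(x) = e^x
a = 1.0, b = 3.5, n = 4
h = (b - a)/n = 0.625000

Trapezoidal rule: (h/2)[f(x₀) + 2f(x₁) + 2f(x₂) + ... + f(xₙ)]

x_0 = 1.0000, f(x_0) = 2.718282, coefficient = 1
x_1 = 1.6250, f(x_1) = 5.078419, coefficient = 2
x_2 = 2.2500, f(x_2) = 9.487736, coefficient = 2
x_3 = 2.8750, f(x_3) = 17.725424, coefficient = 2
x_4 = 3.5000, f(x_4) = 33.115452, coefficient = 1

I ≈ (0.625000/2) × 100.416892 = 31.380279
Exact value: 30.397170
Error: 0.983109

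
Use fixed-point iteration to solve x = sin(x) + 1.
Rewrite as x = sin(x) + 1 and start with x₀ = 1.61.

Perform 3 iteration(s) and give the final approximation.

Equation: x = sin(x) + 1
Fixed-point form: x = sin(x) + 1
x₀ = 1.61

x_1 = g(1.610000) = 1.999232
x_2 = g(1.999232) = 1.909617
x_3 = g(1.909617) = 1.943147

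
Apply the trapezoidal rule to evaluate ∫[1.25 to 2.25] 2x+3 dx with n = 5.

f(x) = 2x+3
a = 1.25, b = 2.25, n = 5
h = (b - a)/n = 0.200000

Trapezoidal rule: (h/2)[f(x₀) + 2f(x₁) + 2f(x₂) + ... + f(xₙ)]

x_0 = 1.2500, f(x_0) = 5.500000, coefficient = 1
x_1 = 1.4500, f(x_1) = 5.900000, coefficient = 2
x_2 = 1.6500, f(x_2) = 6.300000, coefficient = 2
x_3 = 1.8500, f(x_3) = 6.700000, coefficient = 2
x_4 = 2.0500, f(x_4) = 7.100000, coefficient = 2
x_5 = 2.2500, f(x_5) = 7.500000, coefficient = 1

I ≈ (0.200000/2) × 65.000000 = 6.500000
Exact value: 6.500000
Error: 0.000000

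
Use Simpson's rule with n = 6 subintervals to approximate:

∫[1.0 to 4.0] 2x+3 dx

f(x) = 2x+3
a = 1.0, b = 4.0, n = 6
h = (b - a)/n = 0.500000

Simpson's rule: (h/3)[f(x₀) + 4f(x₁) + 2f(x₂) + ... + f(xₙ)]

x_0 = 1.0000, f(x_0) = 5.000000, coefficient = 1
x_1 = 1.5000, f(x_1) = 6.000000, coefficient = 4
x_2 = 2.0000, f(x_2) = 7.000000, coefficient = 2
x_3 = 2.5000, f(x_3) = 8.000000, coefficient = 4
x_4 = 3.0000, f(x_4) = 9.000000, coefficient = 2
x_5 = 3.5000, f(x_5) = 10.000000, coefficient = 4
x_6 = 4.0000, f(x_6) = 11.000000, coefficient = 1

I ≈ (0.500000/3) × 144.000000 = 24.000000
Exact value: 24.000000
Error: 0.000000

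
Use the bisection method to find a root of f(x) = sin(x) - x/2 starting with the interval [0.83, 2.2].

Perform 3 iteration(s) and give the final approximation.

f(x) = sin(x) - x/2
Initial interval: [0.83, 2.2]

Iteration 1:
  c_1 = (0.830000 + 2.200000)/2 = 1.515000
  f(c_1) = f(1.515000) = 0.240944
  f(a) × f(c) ≥ 0, new interval: [1.515000, 2.200000]
Iteration 2:
  c_2 = (1.515000 + 2.200000)/2 = 1.857500
  f(c_2) = f(1.857500) = 0.030431
  f(a) × f(c) ≥ 0, new interval: [1.857500, 2.200000]
Iteration 3:
  c_3 = (1.857500 + 2.200000)/2 = 2.028750
  f(c_3) = f(2.028750) = -0.117416
  f(a) × f(c) < 0, new interval: [1.857500, 2.028750]

After 3 iteration(s), the approximation is c_3 = 2.028750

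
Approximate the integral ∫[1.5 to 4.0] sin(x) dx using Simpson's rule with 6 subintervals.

f(x) = sin(x)
a = 1.5, b = 4.0, n = 6
h = (b - a)/n = 0.416667

Simpson's rule: (h/3)[f(x₀) + 4f(x₁) + 2f(x₂) + ... + f(xₙ)]

x_0 = 1.5000, f(x_0) = 0.997495, coefficient = 1
x_1 = 1.9167, f(x_1) = 0.940781, coefficient = 4
x_2 = 2.3333, f(x_2) = 0.723086, coefficient = 2
x_3 = 2.7500, f(x_3) = 0.381661, coefficient = 4
x_4 = 3.1667, f(x_4) = -0.025071, coefficient = 2
x_5 = 3.5833, f(x_5) = -0.427514, coefficient = 4
x_6 = 4.0000, f(x_6) = -0.756802, coefficient = 1

I ≈ (0.416667/3) × 5.216434 = 0.724505
Exact value: 0.724381
Error: 0.000124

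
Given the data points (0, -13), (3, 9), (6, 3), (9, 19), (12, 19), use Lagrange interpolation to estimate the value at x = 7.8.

Lagrange interpolation formula:
P(x) = Σ yᵢ × Lᵢ(x)
where Lᵢ(x) = Π_{j≠i} (x - xⱼ)/(xᵢ - xⱼ)

L_0(7.8) = (7.8 - 3)/(0 - 3) × (7.8 - 6)/(0 - 6) × (7.8 - 9)/(0 - 9) × (7.8 - 12)/(0 - 12) = 0.022400
L_1(7.8) = (7.8 - 0)/(3 - 0) × (7.8 - 6)/(3 - 6) × (7.8 - 9)/(3 - 9) × (7.8 - 12)/(3 - 12) = -0.145600
L_2(7.8) = (7.8 - 0)/(6 - 0) × (7.8 - 3)/(6 - 3) × (7.8 - 9)/(6 - 9) × (7.8 - 12)/(6 - 12) = 0.582400
L_3(7.8) = (7.8 - 0)/(9 - 0) × (7.8 - 3)/(9 - 3) × (7.8 - 6)/(9 - 6) × (7.8 - 12)/(9 - 12) = 0.582400
L_4(7.8) = (7.8 - 0)/(12 - 0) × (7.8 - 3)/(12 - 3) × (7.8 - 6)/(12 - 6) × (7.8 - 9)/(12 - 9) = -0.041600

P(7.8) = (-13)×L_0(7.8) + 9×L_1(7.8) + 3×L_2(7.8) + 19×L_3(7.8) + 19×L_4(7.8)
P(7.8) = 10.420800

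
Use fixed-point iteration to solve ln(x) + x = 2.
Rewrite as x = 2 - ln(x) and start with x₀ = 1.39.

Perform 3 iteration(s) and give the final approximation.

Equation: ln(x) + x = 2
Fixed-point form: x = 2 - ln(x)
x₀ = 1.39

x_1 = g(1.390000) = 1.670696
x_2 = g(1.670696) = 1.486760
x_3 = g(1.486760) = 1.603401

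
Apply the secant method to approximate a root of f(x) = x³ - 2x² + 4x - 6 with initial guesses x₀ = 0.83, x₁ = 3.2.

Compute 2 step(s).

f(x) = x³ - 2x² + 4x - 6
x₀ = 0.83, x₁ = 3.2

Secant formula: x_{n+1} = x_n - f(x_n)(x_n - x_{n-1})/(f(x_n) - f(x_{n-1}))

Iteration 1:
  f(0.830000) = -3.486013
  f(3.200000) = 19.088000
  x_2 = 3.200000 - 19.088000×(3.200000 - 0.830000)/(19.088000 - (-3.486013))
       = 1.195989
Iteration 2:
  f(3.200000) = 19.088000
  f(1.195989) = -2.366091
  x_3 = 1.195989 - (-2.366091)×(1.195989 - 3.200000)/(-2.366091 - 19.088000)
       = 1.417004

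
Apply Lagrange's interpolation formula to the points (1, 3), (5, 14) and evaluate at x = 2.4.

Lagrange interpolation formula:
P(x) = Σ yᵢ × Lᵢ(x)
where Lᵢ(x) = Π_{j≠i} (x - xⱼ)/(xᵢ - xⱼ)

L_0(2.4) = (2.4 - 5)/(1 - 5) = 0.650000
L_1(2.4) = (2.4 - 1)/(5 - 1) = 0.350000

P(2.4) = 3×L_0(2.4) + 14×L_1(2.4)
P(2.4) = 6.850000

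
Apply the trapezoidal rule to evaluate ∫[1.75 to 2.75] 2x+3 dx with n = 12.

f(x) = 2x+3
a = 1.75, b = 2.75, n = 12
h = (b - a)/n = 0.083333

Trapezoidal rule: (h/2)[f(x₀) + 2f(x₁) + 2f(x₂) + ... + f(xₙ)]

x_0 = 1.7500, f(x_0) = 6.500000, coefficient = 1
x_1 = 1.8333, f(x_1) = 6.666667, coefficient = 2
x_2 = 1.9167, f(x_2) = 6.833333, coefficient = 2
x_3 = 2.0000, f(x_3) = 7.000000, coefficient = 2
x_4 = 2.0833, f(x_4) = 7.166667, coefficient = 2
x_5 = 2.1667, f(x_5) = 7.333333, coefficient = 2
x_6 = 2.2500, f(x_6) = 7.500000, coefficient = 2
x_7 = 2.3333, f(x_7) = 7.666667, coefficient = 2
x_8 = 2.4167, f(x_8) = 7.833333, coefficient = 2
x_9 = 2.5000, f(x_9) = 8.000000, coefficient = 2
x_10 = 2.5833, f(x_10) = 8.166667, coefficient = 2
x_11 = 2.6667, f(x_11) = 8.333333, coefficient = 2
x_12 = 2.7500, f(x_12) = 8.500000, coefficient = 1

I ≈ (0.083333/2) × 180.000000 = 7.500000
Exact value: 7.500000
Error: 0.000000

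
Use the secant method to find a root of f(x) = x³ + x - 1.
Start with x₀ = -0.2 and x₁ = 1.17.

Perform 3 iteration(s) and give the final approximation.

f(x) = x³ + x - 1
x₀ = -0.2, x₁ = 1.17

Secant formula: x_{n+1} = x_n - f(x_n)(x_n - x_{n-1})/(f(x_n) - f(x_{n-1}))

Iteration 1:
  f(-0.200000) = -1.208000
  f(1.170000) = 1.771613
  x_2 = 1.170000 - 1.771613×(1.170000 - (-0.200000))/(1.771613 - (-1.208000))
       = 0.355428
Iteration 2:
  f(1.170000) = 1.771613
  f(0.355428) = -0.599671
  x_3 = 0.355428 - (-0.599671)×(0.355428 - 1.170000)/(-0.599671 - 1.771613)
       = 0.561424
Iteration 3:
  f(0.355428) = -0.599671
  f(0.561424) = -0.261617
  x_4 = 0.561424 - (-0.261617)×(0.561424 - 0.355428)/(-0.261617 - (-0.599671))
       = 0.720842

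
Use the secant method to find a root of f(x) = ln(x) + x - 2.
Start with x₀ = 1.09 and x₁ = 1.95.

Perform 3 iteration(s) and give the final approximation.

f(x) = ln(x) + x - 2
x₀ = 1.09, x₁ = 1.95

Secant formula: x_{n+1} = x_n - f(x_n)(x_n - x_{n-1})/(f(x_n) - f(x_{n-1}))

Iteration 1:
  f(1.090000) = -0.823822
  f(1.950000) = 0.617829
  x_2 = 1.950000 - 0.617829×(1.950000 - 1.090000)/(0.617829 - (-0.823822))
       = 1.581441
Iteration 2:
  f(1.950000) = 0.617829
  f(1.581441) = 0.039778
  x_3 = 1.581441 - 0.039778×(1.581441 - 1.950000)/(0.039778 - 0.617829)
       = 1.556079
Iteration 3:
  f(1.581441) = 0.039778
  f(1.556079) = -0.001751
  x_4 = 1.556079 - (-0.001751)×(1.556079 - 1.581441)/(-0.001751 - 0.039778)
       = 1.557149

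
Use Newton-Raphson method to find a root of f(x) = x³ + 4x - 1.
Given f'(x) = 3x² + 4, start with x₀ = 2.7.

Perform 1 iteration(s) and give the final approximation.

f(x) = x³ + 4x - 1
f'(x) = 3x² + 4
x₀ = 2.7

Newton-Raphson formula: x_{n+1} = x_n - f(x_n)/f'(x_n)

Iteration 1:
  f(2.700000) = 29.483000
  f'(2.700000) = 25.870000
  x_1 = 2.700000 - 29.483000/25.870000 = 1.560340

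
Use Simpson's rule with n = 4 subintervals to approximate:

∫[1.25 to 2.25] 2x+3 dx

f(x) = 2x+3
a = 1.25, b = 2.25, n = 4
h = (b - a)/n = 0.250000

Simpson's rule: (h/3)[f(x₀) + 4f(x₁) + 2f(x₂) + ... + f(xₙ)]

x_0 = 1.2500, f(x_0) = 5.500000, coefficient = 1
x_1 = 1.5000, f(x_1) = 6.000000, coefficient = 4
x_2 = 1.7500, f(x_2) = 6.500000, coefficient = 2
x_3 = 2.0000, f(x_3) = 7.000000, coefficient = 4
x_4 = 2.2500, f(x_4) = 7.500000, coefficient = 1

I ≈ (0.250000/3) × 78.000000 = 6.500000
Exact value: 6.500000
Error: 0.000000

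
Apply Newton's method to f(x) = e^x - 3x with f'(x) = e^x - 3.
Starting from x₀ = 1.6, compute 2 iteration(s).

f(x) = e^x - 3x
f'(x) = e^x - 3
x₀ = 1.6

Newton-Raphson formula: x_{n+1} = x_n - f(x_n)/f'(x_n)

Iteration 1:
  f(1.600000) = 0.153032
  f'(1.600000) = 1.953032
  x_1 = 1.600000 - 0.153032/1.953032 = 1.521644
Iteration 2:
  f(1.521644) = 0.014816
  f'(1.521644) = 1.579747
  x_2 = 1.521644 - 0.014816/1.579747 = 1.512265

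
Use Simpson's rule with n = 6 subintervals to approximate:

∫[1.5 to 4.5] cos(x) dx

f(x) = cos(x)
a = 1.5, b = 4.5, n = 6
h = (b - a)/n = 0.500000

Simpson's rule: (h/3)[f(x₀) + 4f(x₁) + 2f(x₂) + ... + f(xₙ)]

x_0 = 1.5000, f(x_0) = 0.070737, coefficient = 1
x_1 = 2.0000, f(x_1) = -0.416147, coefficient = 4
x_2 = 2.5000, f(x_2) = -0.801144, coefficient = 2
x_3 = 3.0000, f(x_3) = -0.989992, coefficient = 4
x_4 = 3.5000, f(x_4) = -0.936457, coefficient = 2
x_5 = 4.0000, f(x_5) = -0.653644, coefficient = 4
x_6 = 4.5000, f(x_6) = -0.210796, coefficient = 1

I ≈ (0.500000/3) × -11.854391 = -1.975732
Exact value: -1.975025
Error: 0.000707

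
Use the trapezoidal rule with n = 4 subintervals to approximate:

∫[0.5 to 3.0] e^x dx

f(x) = e^x
a = 0.5, b = 3.0, n = 4
h = (b - a)/n = 0.625000

Trapezoidal rule: (h/2)[f(x₀) + 2f(x₁) + 2f(x₂) + ... + f(xₙ)]

x_0 = 0.5000, f(x_0) = 1.648721, coefficient = 1
x_1 = 1.1250, f(x_1) = 3.080217, coefficient = 2
x_2 = 1.7500, f(x_2) = 5.754603, coefficient = 2
x_3 = 2.3750, f(x_3) = 10.751013, coefficient = 2
x_4 = 3.0000, f(x_4) = 20.085537, coefficient = 1

I ≈ (0.625000/2) × 60.905924 = 19.033101
Exact value: 18.436816
Error: 0.596285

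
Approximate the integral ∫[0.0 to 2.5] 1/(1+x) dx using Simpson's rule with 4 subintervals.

f(x) = 1/(1+x)
a = 0.0, b = 2.5, n = 4
h = (b - a)/n = 0.625000

Simpson's rule: (h/3)[f(x₀) + 4f(x₁) + 2f(x₂) + ... + f(xₙ)]

x_0 = 0.0000, f(x_0) = 1.000000, coefficient = 1
x_1 = 0.6250, f(x_1) = 0.615385, coefficient = 4
x_2 = 1.2500, f(x_2) = 0.444444, coefficient = 2
x_3 = 1.8750, f(x_3) = 0.347826, coefficient = 4
x_4 = 2.5000, f(x_4) = 0.285714, coefficient = 1

I ≈ (0.625000/3) × 6.027446 = 1.255718
Exact value: 1.252763
Error: 0.002955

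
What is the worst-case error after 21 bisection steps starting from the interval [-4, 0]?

Bisection error bound: |error| ≤ (b-a)/2^n
|error| ≤ (0 - (-4))/2^21 = 4/2^21
|error| ≤ 0.0000019073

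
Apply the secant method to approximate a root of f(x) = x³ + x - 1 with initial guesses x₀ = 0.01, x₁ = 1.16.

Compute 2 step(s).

f(x) = x³ + x - 1
x₀ = 0.01, x₁ = 1.16

Secant formula: x_{n+1} = x_n - f(x_n)(x_n - x_{n-1})/(f(x_n) - f(x_{n-1}))

Iteration 1:
  f(0.010000) = -0.989999
  f(1.160000) = 1.720896
  x_2 = 1.160000 - 1.720896×(1.160000 - 0.010000)/(1.720896 - (-0.989999))
       = 0.429972
Iteration 2:
  f(1.160000) = 1.720896
  f(0.429972) = -0.490537
  x_3 = 0.429972 - (-0.490537)×(0.429972 - 1.160000)/(-0.490537 - 1.720896)
       = 0.591906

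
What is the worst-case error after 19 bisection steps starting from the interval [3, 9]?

Bisection error bound: |error| ≤ (b-a)/2^n
|error| ≤ (9 - 3)/2^19 = 6/2^19
|error| ≤ 0.0000114441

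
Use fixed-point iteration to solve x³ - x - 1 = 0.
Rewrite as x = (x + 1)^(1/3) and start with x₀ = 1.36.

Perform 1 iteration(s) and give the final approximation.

Equation: x³ - x - 1 = 0
Fixed-point form: x = (x + 1)^(1/3)
x₀ = 1.36

x_1 = g(1.360000) = 1.331386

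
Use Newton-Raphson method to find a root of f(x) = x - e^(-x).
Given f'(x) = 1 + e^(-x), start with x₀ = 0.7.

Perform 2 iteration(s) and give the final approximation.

f(x) = x - e^(-x)
f'(x) = 1 + e^(-x)
x₀ = 0.7

Newton-Raphson formula: x_{n+1} = x_n - f(x_n)/f'(x_n)

Iteration 1:
  f(0.700000) = 0.203415
  f'(0.700000) = 1.496585
  x_1 = 0.700000 - 0.203415/1.496585 = 0.564081
Iteration 2:
  f(0.564081) = -0.004802
  f'(0.564081) = 1.568883
  x_2 = 0.564081 - (-0.004802)/1.568883 = 0.567142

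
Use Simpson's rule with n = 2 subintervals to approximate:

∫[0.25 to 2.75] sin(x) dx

f(x) = sin(x)
a = 0.25, b = 2.75, n = 2
h = (b - a)/n = 1.250000

Simpson's rule: (h/3)[f(x₀) + 4f(x₁) + 2f(x₂) + ... + f(xₙ)]

x_0 = 0.2500, f(x_0) = 0.247404, coefficient = 1
x_1 = 1.5000, f(x_1) = 0.997495, coefficient = 4
x_2 = 2.7500, f(x_2) = 0.381661, coefficient = 1

I ≈ (1.250000/3) × 4.619045 = 1.924602
Exact value: 1.893215
Error: 0.031387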